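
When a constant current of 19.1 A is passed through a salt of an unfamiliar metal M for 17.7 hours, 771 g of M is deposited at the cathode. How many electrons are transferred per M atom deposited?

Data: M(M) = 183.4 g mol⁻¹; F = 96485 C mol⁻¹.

3

Q = I·t = 19.10 A × 63720 s = 1217000 C, so n(e⁻) = 1217000/96485 = 12.61 mol.
n(M) deposited = 771 / 183.4 = 4.204 mol.
Electrons per atom = n(e⁻)/n(M) = 12.61 / 4.204 = 3.00 ≈ 3, so the ion is M³⁺.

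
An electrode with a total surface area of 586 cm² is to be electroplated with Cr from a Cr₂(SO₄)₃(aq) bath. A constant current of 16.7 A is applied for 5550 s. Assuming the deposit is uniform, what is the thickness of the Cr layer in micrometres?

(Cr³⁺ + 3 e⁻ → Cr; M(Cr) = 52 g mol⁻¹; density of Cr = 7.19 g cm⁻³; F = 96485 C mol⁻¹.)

39.5 μm

Q = I·t = 16.70 × 5550.0 = 92680 C; n(e⁻) = 0.9606 mol.
n(Cr) = n(e⁻)/3 = 0.3202 mol, so m = 0.3202 × 52 = 16.65 g.
Volume = m/ρ = 16.65 / 7.19 = 2.316 cm³.
Thickness = V/A = 2.316 / 586 = 0.00395 cm = 39.5 μm.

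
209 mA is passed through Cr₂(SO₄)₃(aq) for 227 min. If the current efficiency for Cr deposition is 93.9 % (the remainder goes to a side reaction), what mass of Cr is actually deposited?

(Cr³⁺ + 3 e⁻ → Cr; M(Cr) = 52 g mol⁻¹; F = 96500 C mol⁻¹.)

0.480 g

Q = I·t = 0.2090 × 13620 = 2847 C.
n(e⁻) = 2847/96500 = 0.02950 mol; theoretically n(Cr) = 0.02950/3 = 0.009833 mol, m_theo = 0.5113 g.
At 93.9 % efficiency, m_actual = 0.939 × 0.5113 = 0.480 g.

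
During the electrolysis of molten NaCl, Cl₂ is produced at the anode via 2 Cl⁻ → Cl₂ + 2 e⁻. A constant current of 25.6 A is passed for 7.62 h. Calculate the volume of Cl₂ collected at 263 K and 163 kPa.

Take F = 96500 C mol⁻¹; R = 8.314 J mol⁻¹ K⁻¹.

48.8 L

Q = I·t = 25.60 A × 27432 s = 702300 C.
n(e⁻) = Q/F = 702300 / 96500 = 7.277 mol.
2 electrons are transferred per Cl₂ molecule, so n(Cl₂) = 7.277 / 2 = 3.639 mol.
V = nRT/P = (3.639 × 8.314 × 263) / (163 × 10³ Pa) = 0.0488 m³ = 48.8 L.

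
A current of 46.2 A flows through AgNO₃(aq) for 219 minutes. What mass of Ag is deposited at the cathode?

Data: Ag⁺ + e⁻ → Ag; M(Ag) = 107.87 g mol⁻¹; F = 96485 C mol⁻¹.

679 g

Q = I·t = 46.20 A × 13140 s = 607100 C.
n(e⁻) = Q/F = 607100 / 96485 = 6.292 mol.
Ag⁺ + e⁻ → Ag, so n(Ag) = n(e⁻)/1 = 6.292 mol.
m = n·M = 6.292 × 107.87 = 679 g.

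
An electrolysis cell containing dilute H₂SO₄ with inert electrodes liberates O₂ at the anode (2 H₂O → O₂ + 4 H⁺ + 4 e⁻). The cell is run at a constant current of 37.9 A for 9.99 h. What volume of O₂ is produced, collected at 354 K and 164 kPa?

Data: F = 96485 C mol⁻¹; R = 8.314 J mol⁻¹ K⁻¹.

63.4 L

Q = I·t = 37.90 A × 35964 s = 1363000 C.
n(e⁻) = Q/F = 1363000 / 96485 = 14.13 mol.
4 electrons are transferred per O₂ molecule, so n(O₂) = 14.13 / 4 = 3.532 mol.
V = nRT/P = (3.532 × 8.314 × 354) / (164 × 10³ Pa) = 0.0634 m³ = 63.4 L.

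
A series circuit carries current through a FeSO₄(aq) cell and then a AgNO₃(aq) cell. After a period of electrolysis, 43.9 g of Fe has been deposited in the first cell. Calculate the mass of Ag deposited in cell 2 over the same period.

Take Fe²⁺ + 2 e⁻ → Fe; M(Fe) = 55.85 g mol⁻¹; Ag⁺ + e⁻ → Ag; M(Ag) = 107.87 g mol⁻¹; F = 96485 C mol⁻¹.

170 g

n(Fe) = 43.9 / 55.85 = 0.7860 mol.
Since Fe²⁺ + 2 e⁻ → Fe, n(e⁻) passed = 2 × 0.7860 = 1.572 mol.
Cells in series carry the same charge, so the same 1.572 mol of electrons passes through cell 2.
Ag⁺ + e⁻ → Ag, so n(Ag) = 1.572 / 1 = 1.572 mol.
m(Ag) = 1.572 × 107.87 = 170 g.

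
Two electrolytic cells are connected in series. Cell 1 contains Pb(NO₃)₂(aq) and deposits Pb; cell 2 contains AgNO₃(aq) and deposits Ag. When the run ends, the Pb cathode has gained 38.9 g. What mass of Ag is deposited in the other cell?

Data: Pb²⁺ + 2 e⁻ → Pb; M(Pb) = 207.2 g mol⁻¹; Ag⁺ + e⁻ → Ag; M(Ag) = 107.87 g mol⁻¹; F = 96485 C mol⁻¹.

n(Pb) = 38.9 / 207.2 = 0.1877 mol.
Since Pb²⁺ + 2 e⁻ → Pb, n(e⁻) passed = 2 × 0.1877 = 0.3755 mol.
Cells in series carry the same charge, so the same 0.3755 mol of electrons passes through cell 2.
Ag⁺ + e⁻ → Ag, so n(Ag) = 0.3755 / 1 = 0.3755 mol.
m(Ag) = 0.3755 × 107.87 = 40.5 g.

40.5 g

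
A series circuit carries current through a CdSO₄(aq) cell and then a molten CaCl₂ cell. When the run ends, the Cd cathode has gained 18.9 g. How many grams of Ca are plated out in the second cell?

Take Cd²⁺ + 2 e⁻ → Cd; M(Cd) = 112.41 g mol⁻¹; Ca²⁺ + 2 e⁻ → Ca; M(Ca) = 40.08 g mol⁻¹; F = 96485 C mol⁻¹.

6.74 g

n(Cd) = 18.9 / 112.41 = 0.1681 mol.
Since Cd²⁺ + 2 e⁻ → Cd, n(e⁻) passed = 2 × 0.1681 = 0.3363 mol.
Cells in series carry the same charge, so the same 0.3363 mol of electrons passes through cell 2.
Ca²⁺ + 2 e⁻ → Ca, so n(Ca) = 0.3363 / 2 = 0.1681 mol.
m(Ca) = 0.1681 × 40.08 = 6.74 g.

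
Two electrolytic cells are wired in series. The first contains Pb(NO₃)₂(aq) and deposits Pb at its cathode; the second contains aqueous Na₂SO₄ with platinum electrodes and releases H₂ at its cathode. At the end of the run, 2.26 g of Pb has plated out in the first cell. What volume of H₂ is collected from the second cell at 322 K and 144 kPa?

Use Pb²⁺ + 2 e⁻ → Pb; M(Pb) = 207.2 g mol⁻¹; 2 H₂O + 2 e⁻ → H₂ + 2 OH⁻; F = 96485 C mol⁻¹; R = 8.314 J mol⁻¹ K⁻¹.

0.203 L

n(Pb) = 2.26 / 207.2 = 0.01091 mol, so n(e⁻) = 2 × 0.01091 = 0.02181 mol.
The cells are in series, so the same 0.02181 mol of electrons passes through the second cell.
2 H₂O + 2 e⁻ → H₂ + 2 OH⁻ — 2 mol e⁻ per mol H₂, so n(H₂) = 0.02181/2 = 0.01091 mol.
V = nRT/P = (0.01091 × 8.314 × 322) / (144 × 10³) = 2.03 × 10⁻⁴ m³ = 0.203 L.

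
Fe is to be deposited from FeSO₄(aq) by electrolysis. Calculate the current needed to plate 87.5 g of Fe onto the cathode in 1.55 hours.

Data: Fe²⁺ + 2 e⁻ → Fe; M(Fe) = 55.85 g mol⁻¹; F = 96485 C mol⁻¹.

54.2 A

n(Fe) = 87.5 / 55.85 = 1.567 mol.
n(e⁻) = 2 × 1.567 = 3.133 mol.
Q = n(e⁻)·F = 3.133 × 96485 = 302300 C.
I = Q/t = 302300 / 5580.0 s = 54.2 A.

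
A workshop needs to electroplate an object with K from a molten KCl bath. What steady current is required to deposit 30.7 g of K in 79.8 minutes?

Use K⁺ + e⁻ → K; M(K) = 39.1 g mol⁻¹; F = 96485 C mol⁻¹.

n(K) = 30.7 / 39.1 = 0.7852 mol.
n(e⁻) = 1 × 0.7852 = 0.7852 mol.
Q = n(e⁻)·F = 0.7852 × 96485 = 75760 C.
I = Q/t = 75760 / 4788.0 s = 15.8 A.

15.8 A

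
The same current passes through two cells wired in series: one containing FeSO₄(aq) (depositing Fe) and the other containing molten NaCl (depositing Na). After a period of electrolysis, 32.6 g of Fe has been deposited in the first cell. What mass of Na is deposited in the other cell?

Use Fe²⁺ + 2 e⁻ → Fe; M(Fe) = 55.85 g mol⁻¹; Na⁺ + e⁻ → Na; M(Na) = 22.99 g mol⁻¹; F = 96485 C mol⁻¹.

n(Fe) = 32.6 / 55.85 = 0.5837 mol.
Since Fe²⁺ + 2 e⁻ → Fe, n(e⁻) passed = 2 × 0.5837 = 1.167 mol.
Cells in series carry the same charge, so the same 1.167 mol of electrons passes through cell 2.
Na⁺ + e⁻ → Na, so n(Na) = 1.167 / 1 = 1.167 mol.
m(Na) = 1.167 × 22.99 = 26.8 g.

26.8 g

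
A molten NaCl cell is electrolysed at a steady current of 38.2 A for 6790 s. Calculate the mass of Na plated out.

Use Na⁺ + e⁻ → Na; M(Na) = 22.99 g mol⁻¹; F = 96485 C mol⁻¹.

61.8 g

Q = I·t = 38.20 A × 6790.0 s = 259400 C.
n(e⁻) = Q/F = 259400 / 96485 = 2.688 mol.
Na⁺ + e⁻ → Na, so n(Na) = n(e⁻)/1 = 2.688 mol.
m = n·M = 2.688 × 22.99 = 61.8 g.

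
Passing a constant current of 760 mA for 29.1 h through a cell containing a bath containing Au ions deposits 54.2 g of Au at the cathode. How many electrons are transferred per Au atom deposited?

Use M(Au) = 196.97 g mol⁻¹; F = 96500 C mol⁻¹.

Q = I·t = 0.7600 A × 104760 s = 79620 C, so n(e⁻) = 79620/96500 = 0.8251 mol.
n(Au) deposited = 54.2 / 196.97 = 0.2752 mol.
Electrons per atom = n(e⁻)/n(Au) = 0.8251 / 0.2752 = 3.00 ≈ 3, so the ion is Au³⁺.

3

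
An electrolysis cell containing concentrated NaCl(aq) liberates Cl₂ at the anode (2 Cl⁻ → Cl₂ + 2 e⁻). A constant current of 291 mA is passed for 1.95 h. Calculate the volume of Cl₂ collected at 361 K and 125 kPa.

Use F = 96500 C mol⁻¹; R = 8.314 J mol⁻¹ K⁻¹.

Q = I·t = 0.2910 A × 7020.0 s = 2043 C.
n(e⁻) = Q/F = 2043 / 96500 = 0.02117 mol.
2 electrons are transferred per Cl₂ molecule, so n(Cl₂) = 0.02117 / 2 = 0.01058 mol.
V = nRT/P = (0.01058 × 8.314 × 361) / (125 × 10³ Pa) = 2.54 × 10⁻⁴ m³ = 0.254 L.

0.254 L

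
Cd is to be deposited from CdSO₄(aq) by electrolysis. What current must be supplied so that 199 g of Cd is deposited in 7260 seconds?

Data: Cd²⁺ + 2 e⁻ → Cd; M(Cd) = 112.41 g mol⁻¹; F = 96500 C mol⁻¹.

47.1 A

n(Cd) = 199 / 112.41 = 1.770 mol.
n(e⁻) = 2 × 1.770 = 3.541 mol.
Q = n(e⁻)·F = 3.541 × 96500 = 341700 C.
I = Q/t = 341700 / 7260.0 s = 47.1 A.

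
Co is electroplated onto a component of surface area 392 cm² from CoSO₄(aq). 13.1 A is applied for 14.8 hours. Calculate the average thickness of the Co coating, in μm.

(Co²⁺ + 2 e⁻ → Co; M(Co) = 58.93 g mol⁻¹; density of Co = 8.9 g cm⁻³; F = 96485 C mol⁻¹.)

Q = I·t = 13.10 × 53280 = 698000 C; n(e⁻) = 7.234 mol.
n(Co) = n(e⁻)/2 = 3.617 mol, so m = 3.617 × 58.93 = 213.1 g.
Volume = m/ρ = 213.1 / 8.9 = 23.95 cm³.
Thickness = V/A = 23.95 / 392 = 0.0611 cm = 611 μm.

611 μm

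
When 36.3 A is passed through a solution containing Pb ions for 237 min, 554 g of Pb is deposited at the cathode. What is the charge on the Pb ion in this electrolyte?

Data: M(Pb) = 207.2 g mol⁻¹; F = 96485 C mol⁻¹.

+2

Q = I·t = 36.30 A × 14220 s = 516200 C, so n(e⁻) = 516200/96485 = 5.350 mol.
n(Pb) deposited = 554 / 207.2 = 2.674 mol.
Electrons per atom = n(e⁻)/n(Pb) = 5.350 / 2.674 = 2.00 ≈ 2, so the ion is Pb²⁺.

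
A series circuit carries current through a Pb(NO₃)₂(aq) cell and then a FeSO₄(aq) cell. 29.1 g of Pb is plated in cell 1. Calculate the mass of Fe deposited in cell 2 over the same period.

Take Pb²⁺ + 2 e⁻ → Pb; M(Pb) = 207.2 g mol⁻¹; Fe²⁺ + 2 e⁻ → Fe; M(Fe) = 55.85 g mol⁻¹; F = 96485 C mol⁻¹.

7.84 g

n(Pb) = 29.1 / 207.2 = 0.1404 mol.
Since Pb²⁺ + 2 e⁻ → Pb, n(e⁻) passed = 2 × 0.1404 = 0.2809 mol.
Cells in series carry the same charge, so the same 0.2809 mol of electrons passes through cell 2.
Fe²⁺ + 2 e⁻ → Fe, so n(Fe) = 0.2809 / 2 = 0.1404 mol.
m(Fe) = 0.1404 × 55.85 = 7.84 g.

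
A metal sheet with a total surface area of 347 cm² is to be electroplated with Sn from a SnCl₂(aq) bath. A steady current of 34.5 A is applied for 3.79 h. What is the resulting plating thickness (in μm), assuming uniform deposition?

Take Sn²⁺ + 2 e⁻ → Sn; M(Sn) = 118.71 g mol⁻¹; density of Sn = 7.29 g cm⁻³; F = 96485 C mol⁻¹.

1140 μm

Q = I·t = 34.50 × 13644 = 470700 C; n(e⁻) = 4.879 mol.
n(Sn) = n(e⁻)/2 = 2.439 mol, so m = 2.439 × 118.71 = 289.6 g.
Volume = m/ρ = 289.6 / 7.29 = 39.72 cm³.
Thickness = V/A = 39.72 / 347 = 0.114 cm = 1140 μm.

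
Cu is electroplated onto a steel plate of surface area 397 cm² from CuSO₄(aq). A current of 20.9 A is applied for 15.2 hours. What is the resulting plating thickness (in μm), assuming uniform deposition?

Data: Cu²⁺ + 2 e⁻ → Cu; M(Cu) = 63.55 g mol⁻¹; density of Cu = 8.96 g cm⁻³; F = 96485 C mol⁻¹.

Q = I·t = 20.90 × 54720 = 1144000 C; n(e⁻) = 11.85 mol.
n(Cu) = n(e⁻)/2 = 5.927 mol, so m = 5.927 × 63.55 = 376.6 g.
Volume = m/ρ = 376.6 / 8.96 = 42.03 cm³.
Thickness = V/A = 42.03 / 397 = 0.106 cm = 1060 μm.

1060 μm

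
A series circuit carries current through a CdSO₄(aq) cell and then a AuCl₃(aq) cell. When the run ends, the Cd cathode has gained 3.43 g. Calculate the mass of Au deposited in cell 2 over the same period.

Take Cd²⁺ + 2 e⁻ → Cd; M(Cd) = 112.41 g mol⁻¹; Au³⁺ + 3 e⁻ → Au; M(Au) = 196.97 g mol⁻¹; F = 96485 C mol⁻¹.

n(Cd) = 3.43 / 112.41 = 0.03051 mol.
Since Cd²⁺ + 2 e⁻ → Cd, n(e⁻) passed = 2 × 0.03051 = 0.06103 mol.
Cells in series carry the same charge, so the same 0.06103 mol of electrons passes through cell 2.
Au³⁺ + 3 e⁻ → Au, so n(Au) = 0.06103 / 3 = 0.02034 mol.
m(Au) = 0.02034 × 196.97 = 4.01 g.

4.01 g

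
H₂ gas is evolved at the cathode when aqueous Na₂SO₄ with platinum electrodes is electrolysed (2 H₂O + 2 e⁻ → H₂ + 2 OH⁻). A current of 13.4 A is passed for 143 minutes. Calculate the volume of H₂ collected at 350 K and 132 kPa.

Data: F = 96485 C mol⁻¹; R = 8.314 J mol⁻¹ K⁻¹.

Q = I·t = 13.40 A × 8580.0 s = 115000 C.
n(e⁻) = Q/F = 115000 / 96485 = 1.192 mol.
2 electrons are transferred per H₂ molecule, so n(H₂) = 1.192 / 2 = 0.5958 mol.
V = nRT/P = (0.5958 × 8.314 × 350) / (132 × 10³ Pa) = 0.0131 m³ = 13.1 L.

13.1 L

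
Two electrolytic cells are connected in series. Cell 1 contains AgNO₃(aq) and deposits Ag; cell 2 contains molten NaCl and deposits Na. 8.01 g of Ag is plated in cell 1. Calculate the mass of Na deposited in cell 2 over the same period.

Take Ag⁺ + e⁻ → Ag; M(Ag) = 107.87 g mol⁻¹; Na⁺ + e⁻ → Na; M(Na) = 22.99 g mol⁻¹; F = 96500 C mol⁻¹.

n(Ag) = 8.01 / 107.87 = 0.07426 mol.
Since Ag⁺ + e⁻ → Ag, n(e⁻) passed = 1 × 0.07426 = 0.07426 mol.
Cells in series carry the same charge, so the same 0.07426 mol of electrons passes through cell 2.
Na⁺ + e⁻ → Na, so n(Na) = 0.07426 / 1 = 0.07426 mol.
m(Na) = 0.07426 × 22.99 = 1.71 g.

1.71 g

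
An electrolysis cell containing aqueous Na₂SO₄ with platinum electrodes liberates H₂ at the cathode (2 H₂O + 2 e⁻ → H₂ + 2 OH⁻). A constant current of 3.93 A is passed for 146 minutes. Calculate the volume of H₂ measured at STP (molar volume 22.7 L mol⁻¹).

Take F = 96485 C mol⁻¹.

Q = I·t = 3.930 A × 8760.0 s = 34430 C.
n(e⁻) = Q/F = 34430 / 96485 = 0.3568 mol.
2 electrons are transferred per H₂ molecule, so n(H₂) = 0.3568 / 2 = 0.1784 mol.
V = n × V_m = 0.1784 × 22.7 = 4.05 L.

4.05 L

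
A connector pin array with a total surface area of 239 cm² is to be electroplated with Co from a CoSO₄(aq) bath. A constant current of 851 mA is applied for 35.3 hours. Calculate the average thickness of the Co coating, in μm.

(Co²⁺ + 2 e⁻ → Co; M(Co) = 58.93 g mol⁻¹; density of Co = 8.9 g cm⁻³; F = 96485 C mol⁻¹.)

155 μm

Q = I·t = 0.8510 × 127080 = 108100 C; n(e⁻) = 1.121 mol.
n(Co) = n(e⁻)/2 = 0.5604 mol, so m = 0.5604 × 58.93 = 33.03 g.
Volume = m/ρ = 33.03 / 8.9 = 3.711 cm³.
Thickness = V/A = 3.711 / 239 = 0.0155 cm = 155 μm.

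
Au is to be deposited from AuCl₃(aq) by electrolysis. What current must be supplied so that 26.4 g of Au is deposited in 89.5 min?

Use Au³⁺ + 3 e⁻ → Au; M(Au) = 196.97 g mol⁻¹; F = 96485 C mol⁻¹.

n(Au) = 26.4 / 196.97 = 0.1340 mol.
n(e⁻) = 3 × 0.1340 = 0.4021 mol.
Q = n(e⁻)·F = 0.4021 × 96485 = 38800 C.
I = Q/t = 38800 / 5370.0 s = 7.22 A.

7.22 A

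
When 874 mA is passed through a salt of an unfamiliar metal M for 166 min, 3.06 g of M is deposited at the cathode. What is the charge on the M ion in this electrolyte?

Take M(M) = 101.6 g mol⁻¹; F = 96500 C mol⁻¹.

Q = I·t = 0.8740 A × 9960.0 s = 8705 C, so n(e⁻) = 8705/96500 = 0.09021 mol.
n(M) deposited = 3.06 / 101.6 = 0.03012 mol.
Electrons per atom = n(e⁻)/n(M) = 0.09021 / 0.03012 = 3.00 ≈ 3, so the ion is M³⁺.

+3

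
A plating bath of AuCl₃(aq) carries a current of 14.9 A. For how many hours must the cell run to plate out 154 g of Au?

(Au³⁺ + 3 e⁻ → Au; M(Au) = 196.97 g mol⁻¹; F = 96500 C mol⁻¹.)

n(Au) = m/M = 154 / 196.97 = 0.7818 mol.
Each Au atom requires 3 electrons, so n(e⁻) = 3 × 0.7818 = 2.346 mol.
Q = n(e⁻)·F = 2.346 × 96500 = 226300 C.
t = Q/I = 226300 / 14.90 A = 15190 s = 4.22 h.

4.22 h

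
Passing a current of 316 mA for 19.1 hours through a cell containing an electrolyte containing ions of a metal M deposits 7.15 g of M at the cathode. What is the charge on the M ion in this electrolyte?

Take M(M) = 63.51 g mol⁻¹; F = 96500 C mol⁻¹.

Q = I·t = 0.3160 A × 68760 s = 21730 C, so n(e⁻) = 21730/96500 = 0.2252 mol.
n(M) deposited = 7.15 / 63.51 = 0.1126 mol.
Electrons per atom = n(e⁻)/n(M) = 0.2252 / 0.1126 = 2.00 ≈ 2, so the ion is M²⁺.

+2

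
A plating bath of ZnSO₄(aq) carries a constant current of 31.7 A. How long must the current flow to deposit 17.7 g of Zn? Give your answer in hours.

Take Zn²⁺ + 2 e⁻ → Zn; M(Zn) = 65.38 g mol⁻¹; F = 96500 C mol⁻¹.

n(Zn) = m/M = 17.7 / 65.38 = 0.2707 mol.
Each Zn atom requires 2 electrons, so n(e⁻) = 2 × 0.2707 = 0.5414 mol.
Q = n(e⁻)·F = 0.5414 × 96500 = 52250 C.
t = Q/I = 52250 / 31.70 A = 1648 s = 0.458 h.

0.458 h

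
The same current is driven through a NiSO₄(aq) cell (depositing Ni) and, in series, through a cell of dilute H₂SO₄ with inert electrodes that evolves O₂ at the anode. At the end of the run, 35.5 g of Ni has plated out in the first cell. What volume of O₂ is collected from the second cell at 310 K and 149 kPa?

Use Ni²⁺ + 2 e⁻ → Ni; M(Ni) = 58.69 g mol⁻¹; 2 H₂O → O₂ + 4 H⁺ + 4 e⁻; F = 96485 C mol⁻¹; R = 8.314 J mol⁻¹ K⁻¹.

5.23 L

n(Ni) = 35.5 / 58.69 = 0.6049 mol, so n(e⁻) = 2 × 0.6049 = 1.210 mol.
The cells are in series, so the same 1.210 mol of electrons passes through the second cell.
2 H₂O → O₂ + 4 H⁺ + 4 e⁻ — 4 mol e⁻ per mol O₂, so n(O₂) = 1.210/4 = 0.3024 mol.
V = nRT/P = (0.3024 × 8.314 × 310) / (149 × 10³) = 0.00523 m³ = 5.23 L.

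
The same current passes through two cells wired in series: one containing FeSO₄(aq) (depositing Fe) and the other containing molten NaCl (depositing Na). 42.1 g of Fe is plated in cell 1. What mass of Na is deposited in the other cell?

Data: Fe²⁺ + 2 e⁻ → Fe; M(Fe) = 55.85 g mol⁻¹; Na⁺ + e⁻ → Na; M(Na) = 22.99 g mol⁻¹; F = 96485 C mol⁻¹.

n(Fe) = 42.1 / 55.85 = 0.7538 mol.
Since Fe²⁺ + 2 e⁻ → Fe, n(e⁻) passed = 2 × 0.7538 = 1.508 mol.
Cells in series carry the same charge, so the same 1.508 mol of electrons passes through cell 2.
Na⁺ + e⁻ → Na, so n(Na) = 1.508 / 1 = 1.508 mol.
m(Na) = 1.508 × 22.99 = 34.7 g.

34.7 g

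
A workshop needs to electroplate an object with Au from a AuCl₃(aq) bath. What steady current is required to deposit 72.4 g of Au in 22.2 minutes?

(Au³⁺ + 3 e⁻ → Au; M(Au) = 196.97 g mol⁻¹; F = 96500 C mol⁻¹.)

n(Au) = 72.4 / 196.97 = 0.3676 mol.
n(e⁻) = 3 × 0.3676 = 1.103 mol.
Q = n(e⁻)·F = 1.103 × 96500 = 106400 C.
I = Q/t = 106400 / 1332.0 s = 79.9 A.

79.9 A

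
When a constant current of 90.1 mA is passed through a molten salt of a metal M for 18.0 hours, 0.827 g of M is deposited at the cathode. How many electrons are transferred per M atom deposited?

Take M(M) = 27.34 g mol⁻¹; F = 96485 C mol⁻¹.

2

Q = I·t = 0.09010 A × 64800 s = 5838 C, so n(e⁻) = 5838/96485 = 0.06051 mol.
n(M) deposited = 0.827 / 27.34 = 0.03025 mol.
Electrons per atom = n(e⁻)/n(M) = 0.06051 / 0.03025 = 2.00 ≈ 2, so the ion is M²⁺.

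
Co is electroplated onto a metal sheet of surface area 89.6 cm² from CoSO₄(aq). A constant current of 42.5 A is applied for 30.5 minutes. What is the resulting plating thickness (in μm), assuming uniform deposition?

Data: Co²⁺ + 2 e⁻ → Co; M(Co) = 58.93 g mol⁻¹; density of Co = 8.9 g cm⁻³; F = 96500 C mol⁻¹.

298 μm

Q = I·t = 42.50 × 1830.0 = 77780 C; n(e⁻) = 0.8060 mol.
n(Co) = n(e⁻)/2 = 0.4030 mol, so m = 0.4030 × 58.93 = 23.75 g.
Volume = m/ρ = 23.75 / 8.9 = 2.668 cm³.
Thickness = V/A = 2.668 / 89.6 = 0.0298 cm = 298 μm.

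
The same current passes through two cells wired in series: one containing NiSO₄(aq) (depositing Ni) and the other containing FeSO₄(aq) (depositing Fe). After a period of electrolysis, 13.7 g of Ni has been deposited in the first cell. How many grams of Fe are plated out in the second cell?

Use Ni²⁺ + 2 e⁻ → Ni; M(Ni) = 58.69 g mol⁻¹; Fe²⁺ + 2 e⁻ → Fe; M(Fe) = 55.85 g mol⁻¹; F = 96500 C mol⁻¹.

n(Ni) = 13.7 / 58.69 = 0.2334 mol.
Since Ni²⁺ + 2 e⁻ → Ni, n(e⁻) passed = 2 × 0.2334 = 0.4669 mol.
Cells in series carry the same charge, so the same 0.4669 mol of electrons passes through cell 2.
Fe²⁺ + 2 e⁻ → Fe, so n(Fe) = 0.4669 / 2 = 0.2334 mol.
m(Fe) = 0.2334 × 55.85 = 13.0 g.

13.0 g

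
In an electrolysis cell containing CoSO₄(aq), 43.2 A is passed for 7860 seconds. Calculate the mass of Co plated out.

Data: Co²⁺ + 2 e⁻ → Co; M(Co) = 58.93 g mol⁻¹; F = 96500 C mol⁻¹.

Q = I·t = 43.20 A × 7860.0 s = 339600 C.
n(e⁻) = Q/F = 339600 / 96500 = 3.519 mol.
Co²⁺ + 2 e⁻ → Co, so n(Co) = n(e⁻)/2 = 1.759 mol.
m = n·M = 1.759 × 58.93 = 104 g.

104 g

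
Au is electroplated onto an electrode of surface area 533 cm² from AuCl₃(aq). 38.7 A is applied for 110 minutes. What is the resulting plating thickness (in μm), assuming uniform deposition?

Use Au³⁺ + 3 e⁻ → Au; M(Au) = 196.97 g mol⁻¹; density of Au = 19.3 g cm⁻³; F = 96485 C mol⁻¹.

Q = I·t = 38.70 × 6600.0 = 255400 C; n(e⁻) = 2.647 mol.
n(Au) = n(e⁻)/3 = 0.8824 mol, so m = 0.8824 × 196.97 = 173.8 g.
Volume = m/ρ = 173.8 / 19.3 = 9.006 cm³.
Thickness = V/A = 9.006 / 533 = 0.0169 cm = 169 μm.

169 μm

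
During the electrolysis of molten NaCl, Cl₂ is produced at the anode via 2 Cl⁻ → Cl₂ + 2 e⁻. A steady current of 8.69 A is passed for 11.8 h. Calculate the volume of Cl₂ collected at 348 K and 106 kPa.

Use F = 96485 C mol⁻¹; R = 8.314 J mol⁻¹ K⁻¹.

52.2 L

Q = I·t = 8.690 A × 42480 s = 369200 C.
n(e⁻) = Q/F = 369200 / 96485 = 3.826 mol.
2 electrons are transferred per Cl₂ molecule, so n(Cl₂) = 3.826 / 2 = 1.913 mol.
V = nRT/P = (1.913 × 8.314 × 348) / (106 × 10³ Pa) = 0.0522 m³ = 52.2 L.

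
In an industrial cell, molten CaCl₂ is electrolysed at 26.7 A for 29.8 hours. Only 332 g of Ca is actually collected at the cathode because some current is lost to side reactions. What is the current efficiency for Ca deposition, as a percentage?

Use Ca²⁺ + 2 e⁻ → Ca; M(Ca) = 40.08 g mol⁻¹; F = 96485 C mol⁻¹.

Q = I·t = 26.70 × 107280 = 2864000 C; n(e⁻) = 2864000/96485 = 29.69 mol.
Theoretical n(Ca) = n(e⁻)/2 = 14.84 mol, i.e. m_theo = 14.84 × 40.08 = 594.9 g.
Efficiency = m_actual / m_theo = 332 / 594.9 = 55.8 %.

55.8 %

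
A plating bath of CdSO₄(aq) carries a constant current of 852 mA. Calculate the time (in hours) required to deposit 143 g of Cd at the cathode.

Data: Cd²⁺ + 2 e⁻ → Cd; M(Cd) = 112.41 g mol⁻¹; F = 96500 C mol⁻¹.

n(Cd) = m/M = 143 / 112.41 = 1.272 mol.
Each Cd atom requires 2 electrons, so n(e⁻) = 2 × 1.272 = 2.544 mol.
Q = n(e⁻)·F = 2.544 × 96500 = 245500 C.
t = Q/I = 245500 / 0.8520 A = 288200 s = 80.0 h.

80.0 h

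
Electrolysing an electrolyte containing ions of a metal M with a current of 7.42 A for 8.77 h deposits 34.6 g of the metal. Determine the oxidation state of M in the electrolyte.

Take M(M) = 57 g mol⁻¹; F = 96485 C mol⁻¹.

+4

Q = I·t = 7.420 A × 31572 s = 234300 C, so n(e⁻) = 234300/96485 = 2.428 mol.
n(M) deposited = 34.6 / 57 = 0.6070 mol.
Electrons per atom = n(e⁻)/n(M) = 2.428 / 0.6070 = 4.00 ≈ 4, so the ion is M⁴⁺.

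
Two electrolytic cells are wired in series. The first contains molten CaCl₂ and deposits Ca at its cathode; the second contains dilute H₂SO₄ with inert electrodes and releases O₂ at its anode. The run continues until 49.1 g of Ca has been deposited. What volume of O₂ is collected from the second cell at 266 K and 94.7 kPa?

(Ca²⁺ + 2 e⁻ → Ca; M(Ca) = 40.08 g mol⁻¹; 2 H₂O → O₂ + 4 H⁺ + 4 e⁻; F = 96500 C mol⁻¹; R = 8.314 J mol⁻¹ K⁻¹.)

14.3 L

n(Ca) = 49.1 / 40.08 = 1.225 mol, so n(e⁻) = 2 × 1.225 = 2.450 mol.
The cells are in series, so the same 2.450 mol of electrons passes through the second cell.
2 H₂O → O₂ + 4 H⁺ + 4 e⁻ — 4 mol e⁻ per mol O₂, so n(O₂) = 2.450/4 = 0.6125 mol.
V = nRT/P = (0.6125 × 8.314 × 266) / (94.7 × 10³) = 0.0143 m³ = 14.3 L.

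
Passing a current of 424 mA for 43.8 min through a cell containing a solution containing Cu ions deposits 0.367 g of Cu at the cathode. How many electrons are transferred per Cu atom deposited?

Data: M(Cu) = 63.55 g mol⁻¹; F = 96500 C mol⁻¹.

2

Q = I·t = 0.4240 A × 2628.0 s = 1114 C, so n(e⁻) = 1114/96500 = 0.01155 mol.
n(Cu) deposited = 0.367 / 63.55 = 0.005775 mol.
Electrons per atom = n(e⁻)/n(Cu) = 0.01155 / 0.005775 = 2.00 ≈ 2, so the ion is Cu²⁺.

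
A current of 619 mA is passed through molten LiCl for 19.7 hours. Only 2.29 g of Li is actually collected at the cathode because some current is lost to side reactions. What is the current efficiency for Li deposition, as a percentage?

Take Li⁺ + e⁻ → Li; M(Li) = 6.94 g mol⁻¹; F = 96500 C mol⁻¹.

Q = I·t = 0.6190 × 70920 = 43900 C; n(e⁻) = 43900/96500 = 0.4549 mol.
Theoretical n(Li) = n(e⁻)/1 = 0.4549 mol, i.e. m_theo = 0.4549 × 6.94 = 3.157 g.
Efficiency = m_actual / m_theo = 2.29 / 3.157 = 72.5 %.

72.5 %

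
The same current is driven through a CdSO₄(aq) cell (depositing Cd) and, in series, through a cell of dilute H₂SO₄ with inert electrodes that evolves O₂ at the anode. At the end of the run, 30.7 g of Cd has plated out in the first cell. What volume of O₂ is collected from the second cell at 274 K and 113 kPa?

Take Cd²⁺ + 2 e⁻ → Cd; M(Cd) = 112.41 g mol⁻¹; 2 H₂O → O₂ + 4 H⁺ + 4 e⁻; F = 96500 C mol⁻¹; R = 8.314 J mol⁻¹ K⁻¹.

2.75 L

n(Cd) = 30.7 / 112.41 = 0.2731 mol, so n(e⁻) = 2 × 0.2731 = 0.5462 mol.
The cells are in series, so the same 0.5462 mol of electrons passes through the second cell.
2 H₂O → O₂ + 4 H⁺ + 4 e⁻ — 4 mol e⁻ per mol O₂, so n(O₂) = 0.5462/4 = 0.1366 mol.
V = nRT/P = (0.1366 × 8.314 × 274) / (113 × 10³) = 0.00275 m³ = 2.75 L.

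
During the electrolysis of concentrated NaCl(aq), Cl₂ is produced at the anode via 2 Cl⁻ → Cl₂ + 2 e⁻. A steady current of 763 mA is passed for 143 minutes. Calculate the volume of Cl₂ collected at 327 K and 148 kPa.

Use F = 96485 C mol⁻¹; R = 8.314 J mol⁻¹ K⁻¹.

Q = I·t = 0.7630 A × 8580.0 s = 6547 C.
n(e⁻) = Q/F = 6547 / 96485 = 0.06785 mol.
2 electrons are transferred per Cl₂ molecule, so n(Cl₂) = 0.06785 / 2 = 0.03393 mol.
V = nRT/P = (0.03393 × 8.314 × 327) / (148 × 10³ Pa) = 6.23 × 10⁻⁴ m³ = 0.623 L.

0.623 L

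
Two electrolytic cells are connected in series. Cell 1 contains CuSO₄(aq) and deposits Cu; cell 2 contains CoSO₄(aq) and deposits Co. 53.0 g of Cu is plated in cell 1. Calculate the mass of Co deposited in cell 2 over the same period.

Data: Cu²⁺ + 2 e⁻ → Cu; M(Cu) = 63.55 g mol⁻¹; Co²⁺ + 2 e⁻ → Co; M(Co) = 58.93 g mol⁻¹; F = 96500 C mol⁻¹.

n(Cu) = 53.0 / 63.55 = 0.8340 mol.
Since Cu²⁺ + 2 e⁻ → Cu, n(e⁻) passed = 2 × 0.8340 = 1.668 mol.
Cells in series carry the same charge, so the same 1.668 mol of electrons passes through cell 2.
Co²⁺ + 2 e⁻ → Co, so n(Co) = 1.668 / 2 = 0.8340 mol.
m(Co) = 0.8340 × 58.93 = 49.1 g.

49.1 g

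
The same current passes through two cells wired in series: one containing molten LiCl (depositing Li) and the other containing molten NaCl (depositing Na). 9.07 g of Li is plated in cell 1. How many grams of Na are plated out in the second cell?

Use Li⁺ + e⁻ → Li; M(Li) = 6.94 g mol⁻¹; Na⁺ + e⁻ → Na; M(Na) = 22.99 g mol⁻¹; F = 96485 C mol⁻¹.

30.0 g

n(Li) = 9.07 / 6.94 = 1.307 mol.
Since Li⁺ + e⁻ → Li, n(e⁻) passed = 1 × 1.307 = 1.307 mol.
Cells in series carry the same charge, so the same 1.307 mol of electrons passes through cell 2.
Na⁺ + e⁻ → Na, so n(Na) = 1.307 / 1 = 1.307 mol.
m(Na) = 1.307 × 22.99 = 30.0 g.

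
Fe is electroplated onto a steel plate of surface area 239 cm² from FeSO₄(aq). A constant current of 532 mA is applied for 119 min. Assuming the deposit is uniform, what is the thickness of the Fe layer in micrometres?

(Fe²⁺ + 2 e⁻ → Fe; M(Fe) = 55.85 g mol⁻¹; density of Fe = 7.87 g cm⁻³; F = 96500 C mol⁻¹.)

5.84 μm

Q = I·t = 0.5320 × 7140.0 = 3798 C; n(e⁻) = 0.03936 mol.
n(Fe) = n(e⁻)/2 = 0.01968 mol, so m = 0.01968 × 55.85 = 1.099 g.
Volume = m/ρ = 1.099 / 7.87 = 0.1397 cm³.
Thickness = V/A = 0.1397 / 239 = 5.84 × 10⁻⁴ cm = 5.84 μm.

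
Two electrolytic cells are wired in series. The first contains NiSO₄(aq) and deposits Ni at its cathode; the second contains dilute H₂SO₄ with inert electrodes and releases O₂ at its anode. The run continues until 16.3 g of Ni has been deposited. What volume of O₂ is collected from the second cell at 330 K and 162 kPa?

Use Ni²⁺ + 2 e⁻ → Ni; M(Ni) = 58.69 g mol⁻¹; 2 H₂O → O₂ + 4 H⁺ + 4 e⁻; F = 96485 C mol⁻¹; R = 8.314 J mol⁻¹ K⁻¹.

2.35 L

n(Ni) = 16.3 / 58.69 = 0.2777 mol, so n(e⁻) = 2 × 0.2777 = 0.5555 mol.
The cells are in series, so the same 0.5555 mol of electrons passes through the second cell.
2 H₂O → O₂ + 4 H⁺ + 4 e⁻ — 4 mol e⁻ per mol O₂, so n(O₂) = 0.5555/4 = 0.1389 mol.
V = nRT/P = (0.1389 × 8.314 × 330) / (162 × 10³) = 0.00235 m³ = 2.35 L.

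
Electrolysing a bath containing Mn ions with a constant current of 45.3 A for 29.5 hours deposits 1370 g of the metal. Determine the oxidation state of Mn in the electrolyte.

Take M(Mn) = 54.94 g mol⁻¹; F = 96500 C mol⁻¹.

Q = I·t = 45.30 A × 106200 s = 4811000 C, so n(e⁻) = 4811000/96500 = 49.85 mol.
n(Mn) deposited = 1370 / 54.94 = 24.94 mol.
Electrons per atom = n(e⁻)/n(Mn) = 49.85 / 24.94 = 2.00 ≈ 2, so the ion is Mn²⁺.

+2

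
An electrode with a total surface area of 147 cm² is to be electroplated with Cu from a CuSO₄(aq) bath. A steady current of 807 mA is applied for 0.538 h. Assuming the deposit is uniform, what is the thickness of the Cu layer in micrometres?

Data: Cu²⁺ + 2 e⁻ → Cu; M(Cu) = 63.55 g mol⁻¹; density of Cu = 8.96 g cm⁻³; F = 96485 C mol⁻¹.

3.91 μm

Q = I·t = 0.8070 × 1936.8 = 1563 C; n(e⁻) = 0.01620 mol.
n(Cu) = n(e⁻)/2 = 0.008100 mol, so m = 0.008100 × 63.55 = 0.5147 g.
Volume = m/ρ = 0.5147 / 8.96 = 0.05745 cm³.
Thickness = V/A = 0.05745 / 147 = 3.91 × 10⁻⁴ cm = 3.91 μm.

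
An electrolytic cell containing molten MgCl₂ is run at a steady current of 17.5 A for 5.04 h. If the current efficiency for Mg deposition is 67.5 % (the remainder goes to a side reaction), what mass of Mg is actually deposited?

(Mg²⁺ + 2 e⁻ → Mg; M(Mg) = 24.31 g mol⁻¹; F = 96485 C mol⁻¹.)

Q = I·t = 17.50 × 18144 = 317500 C.
n(e⁻) = 317500/96485 = 3.291 mol; theoretically n(Mg) = 3.291/2 = 1.645 mol, m_theo = 40.00 g.
At 67.5 % efficiency, m_actual = 0.675 × 40.00 = 27.0 g.

27.0 g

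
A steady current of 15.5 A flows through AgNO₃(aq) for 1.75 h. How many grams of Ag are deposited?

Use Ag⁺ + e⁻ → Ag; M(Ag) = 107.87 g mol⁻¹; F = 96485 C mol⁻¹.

Q = I·t = 15.50 A × 6300.0 s = 97650 C.
n(e⁻) = Q/F = 97650 / 96485 = 1.012 mol.
Ag⁺ + e⁻ → Ag, so n(Ag) = n(e⁻)/1 = 1.012 mol.
m = n·M = 1.012 × 107.87 = 109 g.

109 g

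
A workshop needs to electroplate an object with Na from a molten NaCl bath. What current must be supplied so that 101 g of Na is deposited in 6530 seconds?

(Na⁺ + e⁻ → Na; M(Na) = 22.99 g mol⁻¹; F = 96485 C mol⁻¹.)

64.9 A

n(Na) = 101 / 22.99 = 4.393 mol.
n(e⁻) = 1 × 4.393 = 4.393 mol.
Q = n(e⁻)·F = 4.393 × 96485 = 423900 C.
I = Q/t = 423900 / 6530.0 s = 64.9 A.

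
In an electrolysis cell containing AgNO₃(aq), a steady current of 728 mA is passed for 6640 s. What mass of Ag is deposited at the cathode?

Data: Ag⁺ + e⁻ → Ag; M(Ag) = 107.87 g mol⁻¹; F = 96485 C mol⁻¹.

Q = I·t = 0.7280 A × 6640.0 s = 4834 C.
n(e⁻) = Q/F = 4834 / 96485 = 0.05010 mol.
Ag⁺ + e⁻ → Ag, so n(Ag) = n(e⁻)/1 = 0.05010 mol.
m = n·M = 0.05010 × 107.87 = 5.40 g.

5.40 g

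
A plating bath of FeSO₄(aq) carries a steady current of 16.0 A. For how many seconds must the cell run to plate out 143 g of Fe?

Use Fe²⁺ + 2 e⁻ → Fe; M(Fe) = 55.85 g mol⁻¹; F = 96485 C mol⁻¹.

30900 s

n(Fe) = m/M = 143 / 55.85 = 2.560 mol.
Each Fe atom requires 2 electrons, so n(e⁻) = 2 × 2.560 = 5.121 mol.
Q = n(e⁻)·F = 5.121 × 96485 = 494100 C.
t = Q/I = 494100 / 16.00 A = 30880 s.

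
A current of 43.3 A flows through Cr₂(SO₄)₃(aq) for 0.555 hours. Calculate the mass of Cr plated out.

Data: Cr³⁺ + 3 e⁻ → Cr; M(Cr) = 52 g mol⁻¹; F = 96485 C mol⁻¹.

Q = I·t = 43.30 A × 1998.0 s = 86510 C.
n(e⁻) = Q/F = 86510 / 96485 = 0.8967 mol.
Cr³⁺ + 3 e⁻ → Cr, so n(Cr) = n(e⁻)/3 = 0.2989 mol.
m = n·M = 0.2989 × 52 = 15.5 g.

15.5 g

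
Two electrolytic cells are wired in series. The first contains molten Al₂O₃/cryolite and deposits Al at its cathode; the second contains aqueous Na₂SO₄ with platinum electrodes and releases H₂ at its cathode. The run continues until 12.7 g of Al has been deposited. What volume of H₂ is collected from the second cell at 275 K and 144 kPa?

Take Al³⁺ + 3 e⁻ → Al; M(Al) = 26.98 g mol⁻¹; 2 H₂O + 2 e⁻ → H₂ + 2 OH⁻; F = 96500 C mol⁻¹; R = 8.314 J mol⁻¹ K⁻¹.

11.2 L

n(Al) = 12.7 / 26.98 = 0.4707 mol, so n(e⁻) = 3 × 0.4707 = 1.412 mol.
The cells are in series, so the same 1.412 mol of electrons passes through the second cell.
2 H₂O + 2 e⁻ → H₂ + 2 OH⁻ — 2 mol e⁻ per mol H₂, so n(H₂) = 1.412/2 = 0.7061 mol.
V = nRT/P = (0.7061 × 8.314 × 275) / (144 × 10³) = 0.0112 m³ = 11.2 L.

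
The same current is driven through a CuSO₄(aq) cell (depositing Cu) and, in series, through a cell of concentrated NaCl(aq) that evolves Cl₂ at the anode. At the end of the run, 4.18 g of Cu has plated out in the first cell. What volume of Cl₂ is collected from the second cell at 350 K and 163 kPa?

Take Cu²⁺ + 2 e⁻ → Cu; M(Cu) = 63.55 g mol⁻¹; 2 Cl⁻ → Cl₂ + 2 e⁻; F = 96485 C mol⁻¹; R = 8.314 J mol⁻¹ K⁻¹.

1.17 L

n(Cu) = 4.18 / 63.55 = 0.06577 mol, so n(e⁻) = 2 × 0.06577 = 0.1315 mol.
The cells are in series, so the same 0.1315 mol of electrons passes through the second cell.
2 Cl⁻ → Cl₂ + 2 e⁻ — 2 mol e⁻ per mol Cl₂, so n(Cl₂) = 0.1315/2 = 0.06577 mol.
V = nRT/P = (0.06577 × 8.314 × 350) / (163 × 10³) = 0.00117 m³ = 1.17 L.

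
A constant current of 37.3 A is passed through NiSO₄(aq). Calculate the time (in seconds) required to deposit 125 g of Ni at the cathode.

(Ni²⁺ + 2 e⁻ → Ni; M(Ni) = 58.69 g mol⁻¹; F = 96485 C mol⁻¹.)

n(Ni) = m/M = 125 / 58.69 = 2.130 mol.
Each Ni atom requires 2 electrons, so n(e⁻) = 2 × 2.130 = 4.260 mol.
Q = n(e⁻)·F = 4.260 × 96485 = 411000 C.
t = Q/I = 411000 / 37.30 A = 11020 s.

11000 s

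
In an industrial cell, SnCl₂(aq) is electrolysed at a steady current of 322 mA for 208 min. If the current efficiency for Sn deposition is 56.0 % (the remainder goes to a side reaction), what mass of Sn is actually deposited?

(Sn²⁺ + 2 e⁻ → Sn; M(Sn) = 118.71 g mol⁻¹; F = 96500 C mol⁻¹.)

Q = I·t = 0.3220 × 12480 = 4019 C.
n(e⁻) = 4019/96500 = 0.04164 mol; theoretically n(Sn) = 0.04164/2 = 0.02082 mol, m_theo = 2.472 g.
At 56.0 % efficiency, m_actual = 0.560 × 2.472 = 1.38 g.

1.38 g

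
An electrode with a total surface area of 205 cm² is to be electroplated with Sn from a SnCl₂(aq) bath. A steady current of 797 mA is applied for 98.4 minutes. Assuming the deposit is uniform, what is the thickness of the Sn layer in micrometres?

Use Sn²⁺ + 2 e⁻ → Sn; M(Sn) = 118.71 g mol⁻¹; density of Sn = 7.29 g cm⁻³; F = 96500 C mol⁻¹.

19.4 μm

Q = I·t = 0.7970 × 5904.0 = 4705 C; n(e⁻) = 0.04876 mol.
n(Sn) = n(e⁻)/2 = 0.02438 mol, so m = 0.02438 × 118.71 = 2.894 g.
Volume = m/ρ = 2.894 / 7.29 = 0.3970 cm³.
Thickness = V/A = 0.3970 / 205 = 0.00194 cm = 19.4 μm.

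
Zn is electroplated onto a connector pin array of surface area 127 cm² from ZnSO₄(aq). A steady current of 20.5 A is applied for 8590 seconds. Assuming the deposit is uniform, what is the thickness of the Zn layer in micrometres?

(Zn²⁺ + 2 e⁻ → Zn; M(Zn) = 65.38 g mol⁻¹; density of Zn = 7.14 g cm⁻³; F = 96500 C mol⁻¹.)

Q = I·t = 20.50 × 8590.0 = 176100 C; n(e⁻) = 1.825 mol.
n(Zn) = n(e⁻)/2 = 0.9124 mol, so m = 0.9124 × 65.38 = 59.65 g.
Volume = m/ρ = 59.65 / 7.14 = 8.355 cm³.
Thickness = V/A = 8.355 / 127 = 0.0658 cm = 658 μm.

658 μm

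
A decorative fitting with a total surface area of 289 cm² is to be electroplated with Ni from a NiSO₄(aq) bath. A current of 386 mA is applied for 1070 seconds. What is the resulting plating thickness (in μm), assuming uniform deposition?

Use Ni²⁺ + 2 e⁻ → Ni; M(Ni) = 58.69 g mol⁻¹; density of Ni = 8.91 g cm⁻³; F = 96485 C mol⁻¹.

Q = I·t = 0.3860 × 1070.0 = 413.0 C; n(e⁻) = 0.004281 mol.
n(Ni) = n(e⁻)/2 = 0.002140 mol, so m = 0.002140 × 58.69 = 0.1256 g.
Volume = m/ρ = 0.1256 / 8.91 = 0.01410 cm³.
Thickness = V/A = 0.01410 / 289 = 4.88 × 10⁻⁵ cm = 0.488 μm.

0.488 μm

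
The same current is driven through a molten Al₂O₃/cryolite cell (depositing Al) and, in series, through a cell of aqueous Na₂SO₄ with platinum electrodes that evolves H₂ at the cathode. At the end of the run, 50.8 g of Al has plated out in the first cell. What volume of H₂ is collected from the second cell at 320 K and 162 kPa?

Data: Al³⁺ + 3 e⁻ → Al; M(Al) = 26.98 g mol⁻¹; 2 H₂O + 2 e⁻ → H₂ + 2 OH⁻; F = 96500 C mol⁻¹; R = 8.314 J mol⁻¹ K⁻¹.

n(Al) = 50.8 / 26.98 = 1.883 mol, so n(e⁻) = 3 × 1.883 = 5.649 mol.
The cells are in series, so the same 5.649 mol of electrons passes through the second cell.
2 H₂O + 2 e⁻ → H₂ + 2 OH⁻ — 2 mol e⁻ per mol H₂, so n(H₂) = 5.649/2 = 2.824 mol.
V = nRT/P = (2.824 × 8.314 × 320) / (162 × 10³) = 0.0464 m³ = 46.4 L.

46.4 L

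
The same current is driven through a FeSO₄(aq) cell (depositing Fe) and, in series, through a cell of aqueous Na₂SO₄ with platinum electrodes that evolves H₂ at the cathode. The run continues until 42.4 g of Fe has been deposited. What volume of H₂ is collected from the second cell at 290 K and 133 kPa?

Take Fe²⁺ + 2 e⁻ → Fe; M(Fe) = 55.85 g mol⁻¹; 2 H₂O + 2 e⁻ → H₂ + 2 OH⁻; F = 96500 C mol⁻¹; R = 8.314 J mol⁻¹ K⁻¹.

n(Fe) = 42.4 / 55.85 = 0.7592 mol, so n(e⁻) = 2 × 0.7592 = 1.518 mol.
The cells are in series, so the same 1.518 mol of electrons passes through the second cell.
2 H₂O + 2 e⁻ → H₂ + 2 OH⁻ — 2 mol e⁻ per mol H₂, so n(H₂) = 1.518/2 = 0.7592 mol.
V = nRT/P = (0.7592 × 8.314 × 290) / (133 × 10³) = 0.0138 m³ = 13.8 L.

13.8 L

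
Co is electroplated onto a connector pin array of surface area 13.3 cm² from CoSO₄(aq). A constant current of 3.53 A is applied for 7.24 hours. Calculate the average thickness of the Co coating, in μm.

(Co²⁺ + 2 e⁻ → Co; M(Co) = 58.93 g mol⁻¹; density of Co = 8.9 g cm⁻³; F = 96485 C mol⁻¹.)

2370 μm

Q = I·t = 3.530 × 26064 = 92010 C; n(e⁻) = 0.9536 mol.
n(Co) = n(e⁻)/2 = 0.4768 mol, so m = 0.4768 × 58.93 = 28.10 g.
Volume = m/ρ = 28.10 / 8.9 = 3.157 cm³.
Thickness = V/A = 3.157 / 13.3 = 0.237 cm = 2370 μm.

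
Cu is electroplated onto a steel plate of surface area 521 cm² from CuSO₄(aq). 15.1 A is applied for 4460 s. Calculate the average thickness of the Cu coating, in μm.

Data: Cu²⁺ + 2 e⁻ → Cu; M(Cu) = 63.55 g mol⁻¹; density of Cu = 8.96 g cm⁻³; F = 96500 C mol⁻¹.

47.5 μm

Q = I·t = 15.10 × 4460.0 = 67350 C; n(e⁻) = 0.6979 mol.
n(Cu) = n(e⁻)/2 = 0.3489 mol, so m = 0.3489 × 63.55 = 22.18 g.
Volume = m/ρ = 22.18 / 8.96 = 2.475 cm³.
Thickness = V/A = 2.475 / 521 = 0.00475 cm = 47.5 μm.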